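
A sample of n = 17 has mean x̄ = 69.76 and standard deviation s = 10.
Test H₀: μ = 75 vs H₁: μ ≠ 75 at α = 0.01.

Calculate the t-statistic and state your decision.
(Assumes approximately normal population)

df = n - 1 = 16
SE = s/√n = 10/√17 = 2.4254
t = (x̄ - μ₀)/SE = (69.76 - 75)/2.4254 = -2.1605
Critical value: t_{0.005,16} = ±2.921
p-value ≈ 0.0462
Decision: fail to reject H₀

Answer: t = -2.1605, fail to reject H₀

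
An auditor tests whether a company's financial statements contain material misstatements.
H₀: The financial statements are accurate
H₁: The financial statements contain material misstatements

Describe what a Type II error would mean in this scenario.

Type I error (α): Rejecting H₀ when H₀ is true
Type II error (β): Failing to reject H₀ when H₁ is true

Answer: Failing to detect material misstatements that are actually present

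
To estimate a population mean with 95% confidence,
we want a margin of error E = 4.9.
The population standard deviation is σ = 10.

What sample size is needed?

z_0.025 = 1.960
n = (z×σ/E)² = (1.960×10/4.9)²
n = 16.0000
Already a whole number: n = 16

Answer: n = 16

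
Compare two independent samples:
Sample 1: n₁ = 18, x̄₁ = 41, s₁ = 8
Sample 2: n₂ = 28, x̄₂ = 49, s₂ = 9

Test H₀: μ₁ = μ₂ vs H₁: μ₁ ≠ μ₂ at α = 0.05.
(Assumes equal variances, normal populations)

Pooled variance: s²_p = [17×8² + 27×9²]/(44) = 74.4318
s_p = 8.6274
SE = s_p×√(1/n₁ + 1/n₂) = 8.6274×√(1/18 + 1/28) = 2.6064
t = (x̄₁ - x̄₂)/SE = (41 - 49)/2.6064 = -3.0694
df = 44, t-critical = ±2.015
Decision: reject H₀

Answer: t = -3.0694, reject H₀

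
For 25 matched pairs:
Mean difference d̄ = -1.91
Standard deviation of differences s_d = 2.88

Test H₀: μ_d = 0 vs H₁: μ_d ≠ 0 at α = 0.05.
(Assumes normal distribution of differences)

df = n - 1 = 24
SE = s_d/√n = 2.88/√25 = 0.5760
t = d̄/SE = -1.91/0.5760 = -3.3160
Critical value: t_{0.025,24} = ±2.064
p-value ≈ 0.0029
Decision: reject H₀

Answer: t = -3.3160, reject H₀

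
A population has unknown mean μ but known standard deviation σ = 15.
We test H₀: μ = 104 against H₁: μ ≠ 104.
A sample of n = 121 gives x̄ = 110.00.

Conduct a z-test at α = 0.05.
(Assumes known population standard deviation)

Answer: z = 4.4001, reject H₀

Derivation:
Standard error: SE = σ/√n = 15/√121 = 1.3636
z-statistic: z = (x̄ - μ₀)/SE = (110.00 - 104)/1.3636 = 4.4001
Critical value: ±1.960
p-value < 0.0001
Decision: reject H₀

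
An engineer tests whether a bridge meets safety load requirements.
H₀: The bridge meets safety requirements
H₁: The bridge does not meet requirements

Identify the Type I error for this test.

Answer: Unnecessarily closing a safe bridge for repairs

Derivation:
Type I error: rejecting H₀ when it is actually true (false positive).
Type II error: failing to reject H₀ when H₁ is actually true (false negative).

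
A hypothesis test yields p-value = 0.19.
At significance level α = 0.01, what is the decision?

Answer: fail to reject H₀

Derivation:
Compare p-value to α:
0.19 ≥ 0.01
Decision: fail to reject H₀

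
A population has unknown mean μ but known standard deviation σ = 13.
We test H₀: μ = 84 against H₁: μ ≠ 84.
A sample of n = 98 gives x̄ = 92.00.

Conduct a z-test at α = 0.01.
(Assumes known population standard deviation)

Answer: z = 6.0920, reject H₀

Derivation:
Standard error: SE = σ/√n = 13/√98 = 1.3132
z-statistic: z = (x̄ - μ₀)/SE = (92.00 - 84)/1.3132 = 6.0920
Critical value: ±2.576
p-value < 0.0001
Decision: reject H₀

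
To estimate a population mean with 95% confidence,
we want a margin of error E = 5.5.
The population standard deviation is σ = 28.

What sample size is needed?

z_0.025 = 1.960
n = (z×σ/E)² = (1.960×28/5.5)²
n = 99.5641
Round up: n = 100

Answer: n = 100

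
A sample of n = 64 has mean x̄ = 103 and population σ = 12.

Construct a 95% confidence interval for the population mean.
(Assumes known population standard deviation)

Confidence level: 95%, α = 0.05
z_0.025 = 1.960
SE = σ/√n = 12/√64 = 1.5000
Margin of error = 1.960 × 1.5000 = 2.9400
CI: x̄ ± margin = 103 ± 2.9400
CI: (100.0600, 105.9400)

Answer: (100.0600, 105.9400)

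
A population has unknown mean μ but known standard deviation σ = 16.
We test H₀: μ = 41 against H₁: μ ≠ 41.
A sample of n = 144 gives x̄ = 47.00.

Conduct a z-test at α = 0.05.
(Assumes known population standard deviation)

Answer: z = 4.5001, reject H₀

Derivation:
Standard error: SE = σ/√n = 16/√144 = 1.3333
z-statistic: z = (x̄ - μ₀)/SE = (47.00 - 41)/1.3333 = 4.5001
Critical value: ±1.960
p-value < 0.0001
Decision: reject H₀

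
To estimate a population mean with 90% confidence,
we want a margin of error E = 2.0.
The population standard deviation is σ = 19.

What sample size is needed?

Answer: n = 245

Derivation:
z_0.05 = 1.645
n = (z×σ/E)² = (1.645×19/2.0)²
n = 244.2188
Round up: n = 245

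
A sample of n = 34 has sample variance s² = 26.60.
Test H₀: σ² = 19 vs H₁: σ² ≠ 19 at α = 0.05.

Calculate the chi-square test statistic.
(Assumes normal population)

df = n - 1 = 33
χ² = (n-1)s²/σ₀² = 33×26.60/19 = 46.2000
Critical values: χ²_{0.975,33} = 19.047, χ²_{0.025,33} = 50.725
Rejection region: χ² < 19.047 or χ² > 50.725
Decision: fail to reject H₀

Answer: χ² = 46.2000, fail to reject H₀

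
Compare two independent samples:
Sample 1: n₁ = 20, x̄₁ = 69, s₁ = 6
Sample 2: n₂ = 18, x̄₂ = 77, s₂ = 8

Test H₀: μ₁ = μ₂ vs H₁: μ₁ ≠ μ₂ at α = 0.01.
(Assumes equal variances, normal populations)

Answer: t = -3.5097, reject H₀

Derivation:
Pooled variance: s²_p = [19×6² + 17×8²]/(36) = 49.2222
s_p = 7.0159
SE = s_p×√(1/n₁ + 1/n₂) = 7.0159×√(1/20 + 1/18) = 2.2794
t = (x̄₁ - x̄₂)/SE = (69 - 77)/2.2794 = -3.5097
df = 36, t-critical = ±2.719
Decision: reject H₀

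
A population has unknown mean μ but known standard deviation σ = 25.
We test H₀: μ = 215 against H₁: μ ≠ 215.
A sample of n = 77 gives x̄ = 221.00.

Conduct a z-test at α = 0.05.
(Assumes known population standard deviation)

Answer: z = 2.1060, reject H₀

Derivation:
Standard error: SE = σ/√n = 25/√77 = 2.8490
z-statistic: z = (x̄ - μ₀)/SE = (221.00 - 215)/2.8490 = 2.1060
Critical value: ±1.960
p-value = 0.0352
Decision: reject H₀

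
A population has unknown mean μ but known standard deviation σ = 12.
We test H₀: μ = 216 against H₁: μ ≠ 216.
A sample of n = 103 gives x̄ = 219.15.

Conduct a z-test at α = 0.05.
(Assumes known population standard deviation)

Answer: z = 2.6641, reject H₀

Derivation:
Standard error: SE = σ/√n = 12/√103 = 1.1824
z-statistic: z = (x̄ - μ₀)/SE = (219.15 - 216)/1.1824 = 2.6641
Critical value: ±1.960
p-value = 0.0077
Decision: reject H₀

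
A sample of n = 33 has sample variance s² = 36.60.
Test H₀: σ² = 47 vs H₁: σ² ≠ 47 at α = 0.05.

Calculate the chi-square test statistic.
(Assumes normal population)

Answer: χ² = 24.9191, fail to reject H₀

Derivation:
df = n - 1 = 32
χ² = (n-1)s²/σ₀² = 32×36.60/47 = 24.9191
Critical values: χ²_{0.975,32} = 18.291, χ²_{0.025,32} = 49.480
Rejection region: χ² < 18.291 or χ² > 49.480
Decision: fail to reject H₀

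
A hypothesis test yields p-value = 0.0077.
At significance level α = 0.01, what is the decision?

Compare p-value to α:
0.0077 < 0.01
Decision: reject H₀

Answer: reject H₀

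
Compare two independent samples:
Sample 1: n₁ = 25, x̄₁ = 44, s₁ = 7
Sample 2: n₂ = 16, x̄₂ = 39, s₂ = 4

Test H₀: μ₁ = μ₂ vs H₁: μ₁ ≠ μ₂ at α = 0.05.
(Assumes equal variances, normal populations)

Pooled variance: s²_p = [24×7² + 15×4²]/(39) = 36.3077
s_p = 6.0256
SE = s_p×√(1/n₁ + 1/n₂) = 6.0256×√(1/25 + 1/16) = 1.9291
t = (x̄₁ - x̄₂)/SE = (44 - 39)/1.9291 = 2.5919
df = 39, t-critical = ±2.023
Decision: reject H₀

Answer: t = 2.5919, reject H₀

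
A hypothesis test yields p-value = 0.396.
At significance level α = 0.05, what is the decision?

Answer: fail to reject H₀

Derivation:
Compare p-value to α:
0.396 ≥ 0.05
Decision: fail to reject H₀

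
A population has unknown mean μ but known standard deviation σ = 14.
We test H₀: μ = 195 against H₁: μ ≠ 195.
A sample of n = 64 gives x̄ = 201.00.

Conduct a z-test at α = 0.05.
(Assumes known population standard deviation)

Standard error: SE = σ/√n = 14/√64 = 1.7500
z-statistic: z = (x̄ - μ₀)/SE = (201.00 - 195)/1.7500 = 3.4286
Critical value: ±1.960
p-value = 0.0006
Decision: reject H₀

Answer: z = 3.4286, reject H₀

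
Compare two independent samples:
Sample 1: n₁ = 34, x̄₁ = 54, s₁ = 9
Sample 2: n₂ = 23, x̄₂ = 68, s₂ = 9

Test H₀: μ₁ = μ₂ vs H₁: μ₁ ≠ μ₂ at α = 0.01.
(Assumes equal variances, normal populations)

Pooled variance: s²_p = [33×9² + 22×9²]/(55) = 81.0000
s_p = 9.0000
SE = s_p×√(1/n₁ + 1/n₂) = 9.0000×√(1/34 + 1/23) = 2.4298
t = (x̄₁ - x̄₂)/SE = (54 - 68)/2.4298 = -5.7618
df = 55, t-critical = ±2.668
Decision: reject H₀

Answer: t = -5.7618, reject H₀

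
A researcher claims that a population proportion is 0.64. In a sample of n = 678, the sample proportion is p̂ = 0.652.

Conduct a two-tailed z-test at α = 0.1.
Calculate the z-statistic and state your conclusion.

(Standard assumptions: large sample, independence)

H₀: p = 0.64, H₁: p ≠ 0.64
Standard error: SE = √(p₀(1-p₀)/n) = √(0.64×0.36/678) = 0.018434
z-statistic: z = (p̂ - p₀)/SE = (0.652 - 0.64)/0.018434 = 0.6510
Critical value: z_0.05 = ±1.645
p-value = 0.5150
Decision: fail to reject H₀ at α = 0.1

Answer: z = 0.6510, fail to reject H₀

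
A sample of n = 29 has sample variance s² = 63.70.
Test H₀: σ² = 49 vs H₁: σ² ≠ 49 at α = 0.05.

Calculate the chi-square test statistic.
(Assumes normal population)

df = n - 1 = 28
χ² = (n-1)s²/σ₀² = 28×63.70/49 = 36.4000
Critical values: χ²_{0.975,28} = 15.308, χ²_{0.025,28} = 44.461
Rejection region: χ² < 15.308 or χ² > 44.461
Decision: fail to reject H₀

Answer: χ² = 36.4000, fail to reject H₀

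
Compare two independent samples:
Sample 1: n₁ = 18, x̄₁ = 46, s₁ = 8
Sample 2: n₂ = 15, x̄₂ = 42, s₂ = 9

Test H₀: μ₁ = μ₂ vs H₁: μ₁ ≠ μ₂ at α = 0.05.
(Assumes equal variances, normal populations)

Answer: t = 1.3514, fail to reject H₀

Derivation:
Pooled variance: s²_p = [17×8² + 14×9²]/(31) = 71.6774
s_p = 8.4663
SE = s_p×√(1/n₁ + 1/n₂) = 8.4663×√(1/18 + 1/15) = 2.9598
t = (x̄₁ - x̄₂)/SE = (46 - 42)/2.9598 = 1.3514
df = 31, t-critical = ±2.040
Decision: fail to reject H₀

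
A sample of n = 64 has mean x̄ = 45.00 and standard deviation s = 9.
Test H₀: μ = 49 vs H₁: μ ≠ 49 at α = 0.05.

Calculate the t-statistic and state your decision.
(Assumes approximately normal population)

df = n - 1 = 63
SE = s/√n = 9/√64 = 1.1250
t = (x̄ - μ₀)/SE = (45.00 - 49)/1.1250 = -3.5556
Critical value: t_{0.025,63} = ±1.998
p-value ≈ 0.0007
Decision: reject H₀

Answer: t = -3.5556, reject H₀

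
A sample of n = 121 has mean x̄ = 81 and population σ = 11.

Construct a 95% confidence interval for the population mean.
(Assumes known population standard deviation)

Confidence level: 95%, α = 0.05
z_0.025 = 1.960
SE = σ/√n = 11/√121 = 1.0000
Margin of error = 1.960 × 1.0000 = 1.9600
CI: x̄ ± margin = 81 ± 1.9600
CI: (79.0400, 82.9600)

Answer: (79.0400, 82.9600)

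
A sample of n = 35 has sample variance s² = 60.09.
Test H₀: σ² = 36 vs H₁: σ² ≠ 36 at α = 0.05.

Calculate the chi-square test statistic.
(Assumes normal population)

Answer: χ² = 56.7517, reject H₀

Derivation:
df = n - 1 = 34
χ² = (n-1)s²/σ₀² = 34×60.09/36 = 56.7517
Critical values: χ²_{0.975,34} = 19.806, χ²_{0.025,34} = 51.966
Rejection region: χ² < 19.806 or χ² > 51.966
Decision: reject H₀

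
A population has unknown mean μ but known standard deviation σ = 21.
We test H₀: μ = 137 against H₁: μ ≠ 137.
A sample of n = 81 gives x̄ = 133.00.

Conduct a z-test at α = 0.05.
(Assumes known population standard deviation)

Standard error: SE = σ/√n = 21/√81 = 2.3333
z-statistic: z = (x̄ - μ₀)/SE = (133.00 - 137)/2.3333 = -1.7143
Critical value: ±1.960
p-value = 0.0865
Decision: fail to reject H₀

Answer: z = -1.7143, fail to reject H₀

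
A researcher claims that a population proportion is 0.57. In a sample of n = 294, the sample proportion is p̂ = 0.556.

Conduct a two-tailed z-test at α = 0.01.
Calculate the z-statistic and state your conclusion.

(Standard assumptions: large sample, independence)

H₀: p = 0.57, H₁: p ≠ 0.57
Standard error: SE = √(p₀(1-p₀)/n) = √(0.57×0.43/294) = 0.028873
z-statistic: z = (p̂ - p₀)/SE = (0.556 - 0.57)/0.028873 = -0.4849
Critical value: z_0.005 = ±2.576
p-value = 0.6277
Decision: fail to reject H₀ at α = 0.01

Answer: z = -0.4849, fail to reject H₀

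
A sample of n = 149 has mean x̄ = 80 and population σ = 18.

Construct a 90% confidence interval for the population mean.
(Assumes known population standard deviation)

Answer: (77.5743, 82.4257)

Derivation:
Confidence level: 90%, α = 0.1
z_0.05 = 1.645
SE = σ/√n = 18/√149 = 1.4746
Margin of error = 1.645 × 1.4746 = 2.4257
CI: x̄ ± margin = 80 ± 2.4257
CI: (77.5743, 82.4257)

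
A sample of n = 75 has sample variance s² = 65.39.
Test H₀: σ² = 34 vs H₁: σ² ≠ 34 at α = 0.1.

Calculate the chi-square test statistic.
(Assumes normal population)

df = n - 1 = 74
χ² = (n-1)s²/σ₀² = 74×65.39/34 = 142.3194
Critical values: χ²_{0.95,74} = 55.189, χ²_{0.05,74} = 95.081
Rejection region: χ² < 55.189 or χ² > 95.081
Decision: reject H₀

Answer: χ² = 142.3194, reject H₀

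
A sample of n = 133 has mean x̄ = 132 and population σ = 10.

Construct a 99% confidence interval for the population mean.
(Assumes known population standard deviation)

Answer: (129.7664, 134.2336)

Derivation:
Confidence level: 99%, α = 0.01
z_0.005 = 2.576
SE = σ/√n = 10/√133 = 0.8671
Margin of error = 2.576 × 0.8671 = 2.2336
CI: x̄ ± margin = 132 ± 2.2336
CI: (129.7664, 134.2336)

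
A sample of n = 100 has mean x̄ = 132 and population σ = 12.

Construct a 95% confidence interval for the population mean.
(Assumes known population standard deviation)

Answer: (129.6480, 134.3520)

Derivation:
Confidence level: 95%, α = 0.05
z_0.025 = 1.960
SE = σ/√n = 12/√100 = 1.2000
Margin of error = 1.960 × 1.2000 = 2.3520
CI: x̄ ± margin = 132 ± 2.3520
CI: (129.6480, 134.3520)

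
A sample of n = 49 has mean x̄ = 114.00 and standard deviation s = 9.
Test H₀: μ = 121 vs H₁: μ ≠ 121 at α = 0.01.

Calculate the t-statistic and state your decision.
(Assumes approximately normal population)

df = n - 1 = 48
SE = s/√n = 9/√49 = 1.2857
t = (x̄ - μ₀)/SE = (114.00 - 121)/1.2857 = -5.4445
Critical value: t_{0.005,48} = ±2.682
p-value < 0.0001
Decision: reject H₀

Answer: t = -5.4445, reject H₀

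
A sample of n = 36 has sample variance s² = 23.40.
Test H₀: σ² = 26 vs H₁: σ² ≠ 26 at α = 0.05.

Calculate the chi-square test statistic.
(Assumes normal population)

df = n - 1 = 35
χ² = (n-1)s²/σ₀² = 35×23.40/26 = 31.5000
Critical values: χ²_{0.975,35} = 20.569, χ²_{0.025,35} = 53.203
Rejection region: χ² < 20.569 or χ² > 53.203
Decision: fail to reject H₀

Answer: χ² = 31.5000, fail to reject H₀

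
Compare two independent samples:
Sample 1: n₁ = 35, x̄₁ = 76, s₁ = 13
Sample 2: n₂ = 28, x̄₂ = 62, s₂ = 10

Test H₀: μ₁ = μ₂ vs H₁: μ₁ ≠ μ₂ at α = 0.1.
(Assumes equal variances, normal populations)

Pooled variance: s²_p = [34×13² + 27×10²]/(61) = 138.4590
s_p = 11.7669
SE = s_p×√(1/n₁ + 1/n₂) = 11.7669×√(1/35 + 1/28) = 2.9835
t = (x̄₁ - x̄₂)/SE = (76 - 62)/2.9835 = 4.6925
df = 61, t-critical = ±1.670
Decision: reject H₀

Answer: t = 4.6925, reject H₀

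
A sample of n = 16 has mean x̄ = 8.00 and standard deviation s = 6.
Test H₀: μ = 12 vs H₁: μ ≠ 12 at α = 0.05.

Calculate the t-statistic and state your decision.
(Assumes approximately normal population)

Answer: t = -2.6667, reject H₀

Derivation:
df = n - 1 = 15
SE = s/√n = 6/√16 = 1.5000
t = (x̄ - μ₀)/SE = (8.00 - 12)/1.5000 = -2.6667
Critical value: t_{0.025,15} = ±2.131
p-value ≈ 0.0176
Decision: reject H₀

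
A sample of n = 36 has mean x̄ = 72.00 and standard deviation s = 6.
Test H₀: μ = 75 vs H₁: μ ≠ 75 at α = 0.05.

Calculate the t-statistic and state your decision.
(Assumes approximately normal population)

Answer: t = -3.0000, reject H₀

Derivation:
df = n - 1 = 35
SE = s/√n = 6/√36 = 1.0000
t = (x̄ - μ₀)/SE = (72.00 - 75)/1.0000 = -3.0000
Critical value: t_{0.025,35} = ±2.030
p-value ≈ 0.0049
Decision: reject H₀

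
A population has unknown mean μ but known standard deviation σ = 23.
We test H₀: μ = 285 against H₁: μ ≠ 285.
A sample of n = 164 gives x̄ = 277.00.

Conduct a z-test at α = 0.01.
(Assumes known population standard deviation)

Standard error: SE = σ/√n = 23/√164 = 1.7960
z-statistic: z = (x̄ - μ₀)/SE = (277.00 - 285)/1.7960 = -4.4543
Critical value: ±2.576
p-value < 0.0001
Decision: reject H₀

Answer: z = -4.4543, reject H₀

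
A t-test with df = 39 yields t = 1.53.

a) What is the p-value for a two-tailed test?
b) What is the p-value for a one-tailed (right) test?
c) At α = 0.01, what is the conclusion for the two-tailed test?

Answer: a) 0.1341, b) 0.0670, c) fail to reject H₀

Derivation:
Using t-distribution with df = 39:
a) Two-tailed: p = 2×P(T > 1.53) = 0.1341
b) One-tailed: p = P(T > 1.53) = 0.0670
c) 0.1341 ≥ 0.01, fail to reject H₀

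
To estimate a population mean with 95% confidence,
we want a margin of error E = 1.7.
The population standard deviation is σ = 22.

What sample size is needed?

Answer: n = 644

Derivation:
z_0.025 = 1.960
n = (z×σ/E)² = (1.960×22/1.7)²
n = 643.3683
Round up: n = 644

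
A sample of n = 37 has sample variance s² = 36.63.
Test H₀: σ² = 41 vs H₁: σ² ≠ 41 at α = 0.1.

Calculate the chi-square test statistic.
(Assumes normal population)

Answer: χ² = 32.1629, fail to reject H₀

Derivation:
df = n - 1 = 36
χ² = (n-1)s²/σ₀² = 36×36.63/41 = 32.1629
Critical values: χ²_{0.95,36} = 23.269, χ²_{0.05,36} = 50.998
Rejection region: χ² < 23.269 or χ² > 50.998
Decision: fail to reject H₀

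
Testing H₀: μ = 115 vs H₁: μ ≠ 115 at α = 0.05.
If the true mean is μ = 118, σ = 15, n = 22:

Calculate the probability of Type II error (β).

SE = σ/√n = 15/√22 = 3.1980
Critical values: μ₀ ± z_0.025×SE = 115 ± 1.960×3.1980
Acceptance region: (108.7319, 121.2681)
Under H₁ (μ = 118): z_high = (121.2681 - 118)/3.1980 = 1.0219, z_low = (108.7319 - 118)/3.1980 = -2.8981
β = P(not reject | H₁) = Φ(1.0219) - Φ(-2.8981) ≈ 0.8447

Answer: β ≈ 0.8447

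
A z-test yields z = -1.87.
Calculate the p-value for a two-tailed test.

For z = -1.87:
p = 2×P(Z > |-1.87|) = 2×(1 - Φ(1.87)) = 0.0615

Answer: p-value ≈ 0.0615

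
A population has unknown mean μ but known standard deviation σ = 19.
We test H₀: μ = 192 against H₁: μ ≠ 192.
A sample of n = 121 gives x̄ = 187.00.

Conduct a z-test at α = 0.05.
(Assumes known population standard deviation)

Standard error: SE = σ/√n = 19/√121 = 1.7273
z-statistic: z = (x̄ - μ₀)/SE = (187.00 - 192)/1.7273 = -2.8947
Critical value: ±1.960
p-value = 0.0038
Decision: reject H₀

Answer: z = -2.8947, reject H₀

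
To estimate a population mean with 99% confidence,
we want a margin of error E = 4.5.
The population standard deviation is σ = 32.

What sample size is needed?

Answer: n = 336

Derivation:
z_0.005 = 2.576
n = (z×σ/E)² = (2.576×32/4.5)²
n = 335.5573
Round up: n = 336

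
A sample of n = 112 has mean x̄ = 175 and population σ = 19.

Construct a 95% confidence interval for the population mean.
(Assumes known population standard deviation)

Confidence level: 95%, α = 0.05
z_0.025 = 1.960
SE = σ/√n = 19/√112 = 1.7953
Margin of error = 1.960 × 1.7953 = 3.5188
CI: x̄ ± margin = 175 ± 3.5188
CI: (171.4812, 178.5188)

Answer: (171.4812, 178.5188)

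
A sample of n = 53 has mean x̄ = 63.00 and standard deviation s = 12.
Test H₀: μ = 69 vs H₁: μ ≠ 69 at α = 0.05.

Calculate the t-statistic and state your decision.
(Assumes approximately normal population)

Answer: t = -3.6401, reject H₀

Derivation:
df = n - 1 = 52
SE = s/√n = 12/√53 = 1.6483
t = (x̄ - μ₀)/SE = (63.00 - 69)/1.6483 = -3.6401
Critical value: t_{0.025,52} = ±2.007
p-value ≈ 0.0006
Decision: reject H₀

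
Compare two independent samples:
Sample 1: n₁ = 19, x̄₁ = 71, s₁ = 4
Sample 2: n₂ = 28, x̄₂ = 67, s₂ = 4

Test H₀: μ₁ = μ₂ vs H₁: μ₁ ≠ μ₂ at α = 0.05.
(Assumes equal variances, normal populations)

Answer: t = 3.3645, reject H₀

Derivation:
Pooled variance: s²_p = [18×4² + 27×4²]/(45) = 16.0000
s_p = 4.0000
SE = s_p×√(1/n₁ + 1/n₂) = 4.0000×√(1/19 + 1/28) = 1.1889
t = (x̄₁ - x̄₂)/SE = (71 - 67)/1.1889 = 3.3645
df = 45, t-critical = ±2.014
Decision: reject H₀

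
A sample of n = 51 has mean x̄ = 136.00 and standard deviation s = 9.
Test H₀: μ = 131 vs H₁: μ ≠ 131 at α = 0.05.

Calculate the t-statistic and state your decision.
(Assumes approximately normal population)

Answer: t = 3.9673, reject H₀

Derivation:
df = n - 1 = 50
SE = s/√n = 9/√51 = 1.2603
t = (x̄ - μ₀)/SE = (136.00 - 131)/1.2603 = 3.9673
Critical value: t_{0.025,50} = ±2.009
p-value ≈ 0.0002
Decision: reject H₀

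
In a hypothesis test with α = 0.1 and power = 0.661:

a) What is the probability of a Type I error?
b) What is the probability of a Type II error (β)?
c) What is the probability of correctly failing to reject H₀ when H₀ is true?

Answer: a) 0.1, b) 0.339, c) 0.9

Derivation:
a) Type I error probability = α = 0.1
b) Power = P(reject H₀ | H₁ true) = 1 - β = 0.661, so Type II error probability = β = 1 - Power = 0.339
c) P(fail to reject H₀ | H₀ true) = 1 - α = 0.9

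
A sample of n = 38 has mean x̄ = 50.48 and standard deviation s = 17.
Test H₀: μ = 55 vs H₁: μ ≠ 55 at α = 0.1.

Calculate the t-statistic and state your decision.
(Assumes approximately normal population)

Answer: t = -1.6390, fail to reject H₀

Derivation:
df = n - 1 = 37
SE = s/√n = 17/√38 = 2.7578
t = (x̄ - μ₀)/SE = (50.48 - 55)/2.7578 = -1.6390
Critical value: t_{0.05,37} = ±1.687
p-value ≈ 0.1097
Decision: fail to reject H₀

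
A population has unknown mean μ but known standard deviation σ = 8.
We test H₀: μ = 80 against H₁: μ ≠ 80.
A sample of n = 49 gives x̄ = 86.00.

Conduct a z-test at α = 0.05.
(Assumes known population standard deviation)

Standard error: SE = σ/√n = 8/√49 = 1.1429
z-statistic: z = (x̄ - μ₀)/SE = (86.00 - 80)/1.1429 = 5.2498
Critical value: ±1.960
p-value < 0.0001
Decision: reject H₀

Answer: z = 5.2498, reject H₀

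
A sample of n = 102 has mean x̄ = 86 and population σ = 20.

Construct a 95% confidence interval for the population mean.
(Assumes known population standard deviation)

Answer: (82.1186, 89.8814)

Derivation:
Confidence level: 95%, α = 0.05
z_0.025 = 1.960
SE = σ/√n = 20/√102 = 1.9803
Margin of error = 1.960 × 1.9803 = 3.8814
CI: x̄ ± margin = 86 ± 3.8814
CI: (82.1186, 89.8814)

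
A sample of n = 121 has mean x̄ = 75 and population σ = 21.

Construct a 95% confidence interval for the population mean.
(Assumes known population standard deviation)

Confidence level: 95%, α = 0.05
z_0.025 = 1.960
SE = σ/√n = 21/√121 = 1.9091
Margin of error = 1.960 × 1.9091 = 3.7418
CI: x̄ ± margin = 75 ± 3.7418
CI: (71.2582, 78.7418)

Answer: (71.2582, 78.7418)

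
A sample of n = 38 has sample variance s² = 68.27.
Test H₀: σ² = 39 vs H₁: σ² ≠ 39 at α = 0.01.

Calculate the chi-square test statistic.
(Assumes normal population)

df = n - 1 = 37
χ² = (n-1)s²/σ₀² = 37×68.27/39 = 64.7690
Critical values: χ²_{0.995,37} = 18.586, χ²_{0.005,37} = 62.883
Rejection region: χ² < 18.586 or χ² > 62.883
Decision: reject H₀

Answer: χ² = 64.7690, reject H₀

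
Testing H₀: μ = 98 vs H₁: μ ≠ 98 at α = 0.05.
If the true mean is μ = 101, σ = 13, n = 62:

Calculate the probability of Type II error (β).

SE = σ/√n = 13/√62 = 1.6510
Critical values: μ₀ ± z_0.025×SE = 98 ± 1.960×1.6510
Acceptance region: (94.7640, 101.2360)
Under H₁ (μ = 101): z_high = (101.2360 - 101)/1.6510 = 0.1429, z_low = (94.7640 - 101)/1.6510 = -3.7771
β = P(not reject | H₁) = Φ(0.1429) - Φ(-3.7771) ≈ 0.5567

Answer: β ≈ 0.5567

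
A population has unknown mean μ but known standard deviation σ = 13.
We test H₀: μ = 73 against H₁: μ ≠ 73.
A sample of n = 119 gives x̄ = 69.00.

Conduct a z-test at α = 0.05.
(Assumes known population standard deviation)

Answer: z = -3.3565, reject H₀

Derivation:
Standard error: SE = σ/√n = 13/√119 = 1.1917
z-statistic: z = (x̄ - μ₀)/SE = (69.00 - 73)/1.1917 = -3.3565
Critical value: ±1.960
p-value = 0.0008
Decision: reject H₀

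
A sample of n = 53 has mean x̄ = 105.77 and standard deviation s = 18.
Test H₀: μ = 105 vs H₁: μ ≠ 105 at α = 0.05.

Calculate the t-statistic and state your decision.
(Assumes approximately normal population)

df = n - 1 = 52
SE = s/√n = 18/√53 = 2.4725
t = (x̄ - μ₀)/SE = (105.77 - 105)/2.4725 = 0.3114
Critical value: t_{0.025,52} = ±2.007
p-value ≈ 0.7567
Decision: fail to reject H₀

Answer: t = 0.3114, fail to reject H₀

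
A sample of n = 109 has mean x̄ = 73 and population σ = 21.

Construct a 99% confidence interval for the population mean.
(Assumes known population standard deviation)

Confidence level: 99%, α = 0.01
z_0.005 = 2.576
SE = σ/√n = 21/√109 = 2.0114
Margin of error = 2.576 × 2.0114 = 5.1814
CI: x̄ ± margin = 73 ± 5.1814
CI: (67.8186, 78.1814)

Answer: (67.8186, 78.1814)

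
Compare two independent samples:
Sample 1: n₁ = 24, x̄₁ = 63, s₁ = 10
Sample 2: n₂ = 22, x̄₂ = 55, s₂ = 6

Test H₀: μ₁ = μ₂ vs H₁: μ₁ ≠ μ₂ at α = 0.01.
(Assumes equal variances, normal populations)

Pooled variance: s²_p = [23×10² + 21×6²]/(44) = 69.4545
s_p = 8.3339
SE = s_p×√(1/n₁ + 1/n₂) = 8.3339×√(1/24 + 1/22) = 2.4599
t = (x̄₁ - x̄₂)/SE = (63 - 55)/2.4599 = 3.2522
df = 44, t-critical = ±2.692
Decision: reject H₀

Answer: t = 3.2522, reject H₀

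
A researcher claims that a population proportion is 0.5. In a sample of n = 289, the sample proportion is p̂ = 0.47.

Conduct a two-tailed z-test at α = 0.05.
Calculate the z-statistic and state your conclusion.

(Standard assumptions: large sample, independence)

H₀: p = 0.5, H₁: p ≠ 0.5
Standard error: SE = √(p₀(1-p₀)/n) = √(0.5×0.5/289) = 0.029412
z-statistic: z = (p̂ - p₀)/SE = (0.47 - 0.5)/0.029412 = -1.0200
Critical value: z_0.025 = ±1.960
p-value = 0.3077
Decision: fail to reject H₀ at α = 0.05

Answer: z = -1.0200, fail to reject H₀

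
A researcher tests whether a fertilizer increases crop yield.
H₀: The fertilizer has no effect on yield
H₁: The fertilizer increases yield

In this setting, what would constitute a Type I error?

Type I error: rejecting H₀ when it is actually true (false positive).
Type II error: failing to reject H₀ when H₁ is actually true (false negative).

Answer: Concluding the fertilizer works when it doesn't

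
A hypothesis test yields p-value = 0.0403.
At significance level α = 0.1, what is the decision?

Answer: reject H₀

Derivation:
Compare p-value to α:
0.0403 < 0.1
Decision: reject H₀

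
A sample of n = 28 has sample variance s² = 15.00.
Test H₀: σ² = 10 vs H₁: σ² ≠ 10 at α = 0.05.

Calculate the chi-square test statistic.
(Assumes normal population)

df = n - 1 = 27
χ² = (n-1)s²/σ₀² = 27×15.00/10 = 40.5000
Critical values: χ²_{0.975,27} = 14.573, χ²_{0.025,27} = 43.195
Rejection region: χ² < 14.573 or χ² > 43.195
Decision: fail to reject H₀

Answer: χ² = 40.5000, fail to reject H₀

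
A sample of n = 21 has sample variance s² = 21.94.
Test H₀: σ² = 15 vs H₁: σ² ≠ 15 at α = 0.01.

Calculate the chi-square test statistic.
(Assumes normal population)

df = n - 1 = 20
χ² = (n-1)s²/σ₀² = 20×21.94/15 = 29.2533
Critical values: χ²_{0.995,20} = 7.434, χ²_{0.005,20} = 39.997
Rejection region: χ² < 7.434 or χ² > 39.997
Decision: fail to reject H₀

Answer: χ² = 29.2533, fail to reject H₀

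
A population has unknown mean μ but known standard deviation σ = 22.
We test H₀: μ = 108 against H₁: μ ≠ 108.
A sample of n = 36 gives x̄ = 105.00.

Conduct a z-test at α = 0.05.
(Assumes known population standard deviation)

Standard error: SE = σ/√n = 22/√36 = 3.6667
z-statistic: z = (x̄ - μ₀)/SE = (105.00 - 108)/3.6667 = -0.8182
Critical value: ±1.960
p-value = 0.4132
Decision: fail to reject H₀

Answer: z = -0.8182, fail to reject H₀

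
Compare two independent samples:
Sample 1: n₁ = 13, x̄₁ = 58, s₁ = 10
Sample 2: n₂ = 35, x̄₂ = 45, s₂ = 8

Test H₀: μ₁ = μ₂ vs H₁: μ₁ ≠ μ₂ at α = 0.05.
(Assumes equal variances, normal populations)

Answer: t = 4.6721, reject H₀

Derivation:
Pooled variance: s²_p = [12×10² + 34×8²]/(46) = 73.3913
s_p = 8.5669
SE = s_p×√(1/n₁ + 1/n₂) = 8.5669×√(1/13 + 1/35) = 2.7825
t = (x̄₁ - x̄₂)/SE = (58 - 45)/2.7825 = 4.6721
df = 46, t-critical = ±2.013
Decision: reject H₀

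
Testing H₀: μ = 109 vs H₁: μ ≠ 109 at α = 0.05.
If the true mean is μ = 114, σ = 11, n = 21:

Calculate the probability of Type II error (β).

Answer: β ≈ 0.4510

Derivation:
SE = σ/√n = 11/√21 = 2.4004
Critical values: μ₀ ± z_0.025×SE = 109 ± 1.960×2.4004
Acceptance region: (104.2952, 113.7048)
Under H₁ (μ = 114): z_high = (113.7048 - 114)/2.4004 = -0.1230, z_low = (104.2952 - 114)/2.4004 = -4.0430
β = P(not reject | H₁) = Φ(-0.1230) - Φ(-4.0430) ≈ 0.4510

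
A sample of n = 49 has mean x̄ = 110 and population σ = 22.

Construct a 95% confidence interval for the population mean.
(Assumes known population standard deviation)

Confidence level: 95%, α = 0.05
z_0.025 = 1.960
SE = σ/√n = 22/√49 = 3.1429
Margin of error = 1.960 × 3.1429 = 6.1601
CI: x̄ ± margin = 110 ± 6.1601
CI: (103.8399, 116.1601)

Answer: (103.8399, 116.1601)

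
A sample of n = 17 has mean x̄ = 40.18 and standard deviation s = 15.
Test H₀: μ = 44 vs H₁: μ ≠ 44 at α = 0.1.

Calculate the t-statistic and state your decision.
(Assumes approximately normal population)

Answer: t = -1.0500, fail to reject H₀

Derivation:
df = n - 1 = 16
SE = s/√n = 15/√17 = 3.6380
t = (x̄ - μ₀)/SE = (40.18 - 44)/3.6380 = -1.0500
Critical value: t_{0.05,16} = ±1.746
p-value ≈ 0.3093
Decision: fail to reject H₀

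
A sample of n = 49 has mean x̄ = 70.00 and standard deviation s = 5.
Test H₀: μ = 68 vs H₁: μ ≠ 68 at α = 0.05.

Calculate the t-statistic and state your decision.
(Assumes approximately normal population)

Answer: t = 2.7999, reject H₀

Derivation:
df = n - 1 = 48
SE = s/√n = 5/√49 = 0.7143
t = (x̄ - μ₀)/SE = (70.00 - 68)/0.7143 = 2.7999
Critical value: t_{0.025,48} = ±2.011
p-value ≈ 0.0073
Decision: reject H₀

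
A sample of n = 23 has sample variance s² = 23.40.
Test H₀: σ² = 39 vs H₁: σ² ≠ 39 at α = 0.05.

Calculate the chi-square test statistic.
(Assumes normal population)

df = n - 1 = 22
χ² = (n-1)s²/σ₀² = 22×23.40/39 = 13.2000
Critical values: χ²_{0.975,22} = 10.982, χ²_{0.025,22} = 36.781
Rejection region: χ² < 10.982 or χ² > 36.781
Decision: fail to reject H₀

Answer: χ² = 13.2000, fail to reject H₀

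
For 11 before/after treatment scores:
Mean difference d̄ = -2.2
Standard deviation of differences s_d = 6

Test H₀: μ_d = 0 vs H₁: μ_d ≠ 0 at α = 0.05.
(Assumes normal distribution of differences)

df = n - 1 = 10
SE = s_d/√n = 6/√11 = 1.8091
t = d̄/SE = -2.2/1.8091 = -1.2161
Critical value: t_{0.025,10} = ±2.228
p-value ≈ 0.2519
Decision: fail to reject H₀

Answer: t = -1.2161, fail to reject H₀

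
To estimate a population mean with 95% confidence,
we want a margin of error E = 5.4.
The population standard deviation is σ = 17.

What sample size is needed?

z_0.025 = 1.960
n = (z×σ/E)² = (1.960×17/5.4)²
n = 38.0735
Round up: n = 39

Answer: n = 39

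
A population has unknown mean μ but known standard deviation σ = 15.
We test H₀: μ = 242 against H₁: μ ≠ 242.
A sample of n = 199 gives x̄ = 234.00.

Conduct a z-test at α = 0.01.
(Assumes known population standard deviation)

Standard error: SE = σ/√n = 15/√199 = 1.0633
z-statistic: z = (x̄ - μ₀)/SE = (234.00 - 242)/1.0633 = -7.5237
Critical value: ±2.576
p-value < 0.0001
Decision: reject H₀

Answer: z = -7.5237, reject H₀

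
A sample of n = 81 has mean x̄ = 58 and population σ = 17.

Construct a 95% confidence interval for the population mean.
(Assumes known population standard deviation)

Answer: (54.2978, 61.7022)

Derivation:
Confidence level: 95%, α = 0.05
z_0.025 = 1.960
SE = σ/√n = 17/√81 = 1.8889
Margin of error = 1.960 × 1.8889 = 3.7022
CI: x̄ ± margin = 58 ± 3.7022
CI: (54.2978, 61.7022)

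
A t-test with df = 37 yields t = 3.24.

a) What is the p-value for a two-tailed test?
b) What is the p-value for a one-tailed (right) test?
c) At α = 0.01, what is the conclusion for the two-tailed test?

Answer: a) 0.0025, b) 0.0013, c) reject H₀

Derivation:
Using t-distribution with df = 37:
a) Two-tailed: p = 2×P(T > 3.24) = 0.0025
b) One-tailed: p = P(T > 3.24) = 0.0013
c) 0.0025 < 0.01, reject H₀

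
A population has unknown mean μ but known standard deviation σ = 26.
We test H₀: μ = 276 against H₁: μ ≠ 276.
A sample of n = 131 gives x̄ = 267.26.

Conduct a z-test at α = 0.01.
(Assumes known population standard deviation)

Answer: z = -3.8475, reject H₀

Derivation:
Standard error: SE = σ/√n = 26/√131 = 2.2716
z-statistic: z = (x̄ - μ₀)/SE = (267.26 - 276)/2.2716 = -3.8475
Critical value: ±2.576
p-value = 0.0001
Decision: reject H₀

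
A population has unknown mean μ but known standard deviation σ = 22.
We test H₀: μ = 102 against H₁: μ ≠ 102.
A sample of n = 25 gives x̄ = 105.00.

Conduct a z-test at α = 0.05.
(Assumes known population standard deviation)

Answer: z = 0.6818, fail to reject H₀

Derivation:
Standard error: SE = σ/√n = 22/√25 = 4.4000
z-statistic: z = (x̄ - μ₀)/SE = (105.00 - 102)/4.4000 = 0.6818
Critical value: ±1.960
p-value = 0.4954
Decision: fail to reject H₀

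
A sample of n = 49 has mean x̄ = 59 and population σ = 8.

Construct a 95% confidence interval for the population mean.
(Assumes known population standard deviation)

Answer: (56.7599, 61.2401)

Derivation:
Confidence level: 95%, α = 0.05
z_0.025 = 1.960
SE = σ/√n = 8/√49 = 1.1429
Margin of error = 1.960 × 1.1429 = 2.2401
CI: x̄ ± margin = 59 ± 2.2401
CI: (56.7599, 61.2401)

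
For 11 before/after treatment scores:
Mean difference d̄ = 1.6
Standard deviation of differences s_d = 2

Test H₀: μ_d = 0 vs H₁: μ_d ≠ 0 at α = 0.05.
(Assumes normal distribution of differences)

df = n - 1 = 10
SE = s_d/√n = 2/√11 = 0.6030
t = d̄/SE = 1.6/0.6030 = 2.6534
Critical value: t_{0.025,10} = ±2.228
p-value ≈ 0.0242
Decision: reject H₀

Answer: t = 2.6534, reject H₀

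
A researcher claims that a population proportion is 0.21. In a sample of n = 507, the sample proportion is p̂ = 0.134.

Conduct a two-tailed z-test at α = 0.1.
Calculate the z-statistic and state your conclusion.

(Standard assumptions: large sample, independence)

Answer: z = -4.2014, reject H₀

Derivation:
H₀: p = 0.21, H₁: p ≠ 0.21
Standard error: SE = √(p₀(1-p₀)/n) = √(0.21×0.79/507) = 0.018089
z-statistic: z = (p̂ - p₀)/SE = (0.134 - 0.21)/0.018089 = -4.2014
Critical value: z_0.05 = ±1.645
p-value < 0.0001
Decision: reject H₀ at α = 0.1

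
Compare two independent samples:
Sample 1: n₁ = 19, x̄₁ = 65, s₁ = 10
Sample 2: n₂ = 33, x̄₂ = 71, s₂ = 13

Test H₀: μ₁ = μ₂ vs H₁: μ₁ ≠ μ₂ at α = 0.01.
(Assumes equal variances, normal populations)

Answer: t = -1.7353, fail to reject H₀

Derivation:
Pooled variance: s²_p = [18×10² + 32×13²]/(50) = 144.1600
s_p = 12.0067
SE = s_p×√(1/n₁ + 1/n₂) = 12.0067×√(1/19 + 1/33) = 3.4577
t = (x̄₁ - x̄₂)/SE = (65 - 71)/3.4577 = -1.7353
df = 50, t-critical = ±2.678
Decision: fail to reject H₀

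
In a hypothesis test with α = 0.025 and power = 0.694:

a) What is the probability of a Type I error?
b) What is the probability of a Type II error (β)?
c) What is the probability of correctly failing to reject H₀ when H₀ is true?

a) Type I error probability = α = 0.025
b) Power = P(reject H₀ | H₁ true) = 1 - β = 0.694, so Type II error probability = β = 1 - Power = 0.306
c) P(fail to reject H₀ | H₀ true) = 1 - α = 0.975

Answer: a) 0.025, b) 0.306, c) 0.975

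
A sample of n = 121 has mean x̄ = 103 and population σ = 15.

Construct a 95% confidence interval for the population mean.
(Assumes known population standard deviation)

Confidence level: 95%, α = 0.05
z_0.025 = 1.960
SE = σ/√n = 15/√121 = 1.3636
Margin of error = 1.960 × 1.3636 = 2.6727
CI: x̄ ± margin = 103 ± 2.6727
CI: (100.3273, 105.6727)

Answer: (100.3273, 105.6727)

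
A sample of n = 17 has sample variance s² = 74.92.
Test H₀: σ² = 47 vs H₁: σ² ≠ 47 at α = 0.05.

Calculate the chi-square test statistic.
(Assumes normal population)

df = n - 1 = 16
χ² = (n-1)s²/σ₀² = 16×74.92/47 = 25.5047
Critical values: χ²_{0.975,16} = 6.908, χ²_{0.025,16} = 28.845
Rejection region: χ² < 6.908 or χ² > 28.845
Decision: fail to reject H₀

Answer: χ² = 25.5047, fail to reject H₀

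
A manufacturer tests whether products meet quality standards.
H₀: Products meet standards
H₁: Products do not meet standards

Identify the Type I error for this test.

Type I error: rejecting H₀ when it is actually true (false positive).
Type II error: failing to reject H₀ when H₁ is actually true (false negative).

Answer: Rejecting good products that actually meet standards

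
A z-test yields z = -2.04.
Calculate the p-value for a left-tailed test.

For z = -2.04:
p = P(Z < -2.04) = Φ(-2.04) = 0.0207

Answer: p-value ≈ 0.0207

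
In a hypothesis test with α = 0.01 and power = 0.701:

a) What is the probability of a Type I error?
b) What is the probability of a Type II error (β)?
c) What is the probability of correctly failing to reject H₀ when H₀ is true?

a) Type I error probability = α = 0.01
b) Power = P(reject H₀ | H₁ true) = 1 - β = 0.701, so Type II error probability = β = 1 - Power = 0.299
c) P(fail to reject H₀ | H₀ true) = 1 - α = 0.99

Answer: a) 0.01, b) 0.299, c) 0.99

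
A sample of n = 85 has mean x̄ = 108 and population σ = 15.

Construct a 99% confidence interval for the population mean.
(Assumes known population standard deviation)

Answer: (103.8088, 112.1912)

Derivation:
Confidence level: 99%, α = 0.01
z_0.005 = 2.576
SE = σ/√n = 15/√85 = 1.6270
Margin of error = 2.576 × 1.6270 = 4.1912
CI: x̄ ± margin = 108 ± 4.1912
CI: (103.8088, 112.1912)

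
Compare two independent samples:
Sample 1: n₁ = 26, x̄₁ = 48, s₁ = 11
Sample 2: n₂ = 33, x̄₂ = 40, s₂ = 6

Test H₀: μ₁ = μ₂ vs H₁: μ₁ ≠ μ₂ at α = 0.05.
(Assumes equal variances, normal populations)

Pooled variance: s²_p = [25×11² + 32×6²]/(57) = 73.2807
s_p = 8.5604
SE = s_p×√(1/n₁ + 1/n₂) = 8.5604×√(1/26 + 1/33) = 2.2448
t = (x̄₁ - x̄₂)/SE = (48 - 40)/2.2448 = 3.5638
df = 57, t-critical = ±2.002
Decision: reject H₀

Answer: t = 3.5638, reject H₀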